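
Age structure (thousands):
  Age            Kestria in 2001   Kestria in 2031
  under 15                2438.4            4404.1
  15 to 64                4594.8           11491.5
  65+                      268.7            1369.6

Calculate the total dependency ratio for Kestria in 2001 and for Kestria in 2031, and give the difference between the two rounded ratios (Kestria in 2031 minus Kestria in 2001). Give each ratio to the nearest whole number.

Kestria in 2001: 59
Kestria in 2031: 50
Difference: -9

Kestria in 2001: (2438.4 + 268.7) / 4594.8 × 100 = 2707.1 / 4594.8 × 100 = 59
Kestria in 2031: (4404.1 + 1369.6) / 11491.5 × 100 = 5773.7 / 11491.5 × 100 = 50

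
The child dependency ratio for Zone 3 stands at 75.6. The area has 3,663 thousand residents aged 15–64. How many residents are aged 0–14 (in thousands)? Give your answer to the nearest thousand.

Aged 0–14: 2,769

Youth dependency ratio = youth / working-age × 100
75.6 = Y / 3,663 × 100
⇒ 2,769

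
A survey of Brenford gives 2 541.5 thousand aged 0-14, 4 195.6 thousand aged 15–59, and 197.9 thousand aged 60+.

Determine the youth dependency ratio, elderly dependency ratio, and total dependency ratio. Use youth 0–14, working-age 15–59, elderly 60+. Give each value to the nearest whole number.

Youth dependency ratio = 2 541.5 / 4 195.6 × 100 = 61
Old-age dependency ratio = 197.9 / 4 195.6 × 100 = 5
Total dependency ratio = (2 541.5 + 197.9) / 4 195.6 × 100 = 2 739.4 / 4 195.6 × 100 = 65

Youth dependency ratio: 61
Old-age dependency ratio: 5
Total dependency ratio: 65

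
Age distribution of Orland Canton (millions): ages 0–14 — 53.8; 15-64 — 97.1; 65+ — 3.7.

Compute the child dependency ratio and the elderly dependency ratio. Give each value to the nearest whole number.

Youth dependency ratio: 55
Old-age dependency ratio: 4

Youth dependency ratio = 53.8 / 97.1 × 100 = 55
Old-age dependency ratio = 3.7 / 97.1 × 100 = 4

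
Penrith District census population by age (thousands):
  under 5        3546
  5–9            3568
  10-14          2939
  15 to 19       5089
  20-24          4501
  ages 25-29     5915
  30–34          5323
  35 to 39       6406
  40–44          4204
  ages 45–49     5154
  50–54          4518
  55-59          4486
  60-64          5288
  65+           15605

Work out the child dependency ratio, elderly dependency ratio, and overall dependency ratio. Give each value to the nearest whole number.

0–14: 3546 + 3568 + 2939 = 10053
15–64: 5089 + 4501 + 5915 + 5323 + 6406 + 4204 + 5154 + 4518 + 4486 + 5288 = 50884
65+: 15605
Youth dependency ratio = 10053 / 50884 × 100 = 20
Old-age dependency ratio = 15605 / 50884 × 100 = 31
Total dependency ratio = (10053 + 15605) / 50884 × 100 = 25658 / 50884 × 100 = 50

Youth dependency ratio: 20
Old-age dependency ratio: 31
Total dependency ratio: 50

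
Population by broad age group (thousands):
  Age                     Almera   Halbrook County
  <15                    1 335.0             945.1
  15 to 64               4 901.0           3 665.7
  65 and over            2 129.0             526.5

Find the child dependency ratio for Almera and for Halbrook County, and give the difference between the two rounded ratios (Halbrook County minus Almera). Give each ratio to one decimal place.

Almera: 1 335.0 / 4 901.0 × 100 = 27.2
Halbrook County: 945.1 / 3 665.7 × 100 = 25.8

Almera: 27.2
Halbrook County: 25.8
Difference: -1.4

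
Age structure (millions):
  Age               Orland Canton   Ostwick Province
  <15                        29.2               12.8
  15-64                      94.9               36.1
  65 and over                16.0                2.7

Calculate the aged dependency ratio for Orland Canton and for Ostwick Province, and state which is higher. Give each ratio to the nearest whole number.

Orland Canton: 17
Ostwick Province: 7
Higher: Orland Canton

Orland Canton: 16.0 / 94.9 × 100 = 17
Ostwick Province: 2.7 / 36.1 × 100 = 7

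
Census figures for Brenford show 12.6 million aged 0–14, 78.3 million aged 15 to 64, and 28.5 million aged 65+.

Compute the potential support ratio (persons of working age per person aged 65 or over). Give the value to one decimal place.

Potential support ratio = 78.3 / 28.5 = 2.7

Potential support ratio: 2.7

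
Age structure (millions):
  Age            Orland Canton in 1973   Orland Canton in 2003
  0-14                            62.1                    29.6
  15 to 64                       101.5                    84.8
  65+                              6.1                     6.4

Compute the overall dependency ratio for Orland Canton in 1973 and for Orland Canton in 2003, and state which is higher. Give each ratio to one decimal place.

Orland Canton in 1973: (62.1 + 6.1) / 101.5 × 100 = 68.2 / 101.5 × 100 = 67.2
Orland Canton in 2003: (29.6 + 6.4) / 84.8 × 100 = 36.0 / 84.8 × 100 = 42.5

Orland Canton in 1973: 67.2
Orland Canton in 2003: 42.5
Higher: Orland Canton in 1973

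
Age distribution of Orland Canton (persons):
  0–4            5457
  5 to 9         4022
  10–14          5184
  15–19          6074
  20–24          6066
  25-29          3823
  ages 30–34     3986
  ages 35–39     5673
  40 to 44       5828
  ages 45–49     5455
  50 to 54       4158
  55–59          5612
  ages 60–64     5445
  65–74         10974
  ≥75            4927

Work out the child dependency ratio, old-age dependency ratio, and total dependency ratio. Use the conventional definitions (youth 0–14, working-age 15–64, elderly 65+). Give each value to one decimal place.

0–14: 5457 + 4022 + 5184 = 14663
15–64: 6074 + 6066 + 3823 + 3986 + 5673 + 5828 + 5455 + 4158 + 5612 + 5445 = 52120
65+: 10974 + 4927 = 15901
Youth dependency ratio = 14663 / 52120 × 100 = 28.1
Old-age dependency ratio = 15901 / 52120 × 100 = 30.5
Total dependency ratio = (14663 + 15901) / 52120 × 100 = 30564 / 52120 × 100 = 58.6

Youth dependency ratio: 28.1
Old-age dependency ratio: 30.5
Total dependency ratio: 58.6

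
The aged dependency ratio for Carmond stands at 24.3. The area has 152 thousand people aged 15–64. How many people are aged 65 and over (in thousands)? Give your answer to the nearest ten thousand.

Old-age dependency ratio = elderly / working-age × 100
24.3 = E / 152 × 100
⇒ 40

Aged 65 and over: 40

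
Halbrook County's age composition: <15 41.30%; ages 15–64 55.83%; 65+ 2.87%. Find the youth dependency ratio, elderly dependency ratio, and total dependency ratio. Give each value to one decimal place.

Youth dependency ratio: 74.0
Old-age dependency ratio: 5.1
Total dependency ratio: 79.1

Youth dependency ratio = 41.30 / 55.83 × 100 = 74.0
Old-age dependency ratio = 2.87 / 55.83 × 100 = 5.1
Total dependency ratio = (41.30 + 2.87) / 55.83 × 100 = 44.17 / 55.83 × 100 = 79.1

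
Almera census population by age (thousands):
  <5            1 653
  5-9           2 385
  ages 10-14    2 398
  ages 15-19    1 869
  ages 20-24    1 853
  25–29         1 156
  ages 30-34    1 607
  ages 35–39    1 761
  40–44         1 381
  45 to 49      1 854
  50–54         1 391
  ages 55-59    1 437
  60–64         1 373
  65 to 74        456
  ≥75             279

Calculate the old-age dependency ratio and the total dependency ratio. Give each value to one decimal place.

Old-age dependency ratio: 4.7
Total dependency ratio: 45.7

0–14: 1 653 + 2 385 + 2 398 = 6 436
15–64: 1 869 + 1 853 + 1 156 + 1 607 + 1 761 + 1 381 + 1 854 + 1 391 + 1 437 + 1 373 = 15 682
65+: 456 + 279 = 735
Old-age dependency ratio = 735 / 15 682 × 100 = 4.7
Total dependency ratio = (6 436 + 735) / 15 682 × 100 = 7 171 / 15 682 × 100 = 45.7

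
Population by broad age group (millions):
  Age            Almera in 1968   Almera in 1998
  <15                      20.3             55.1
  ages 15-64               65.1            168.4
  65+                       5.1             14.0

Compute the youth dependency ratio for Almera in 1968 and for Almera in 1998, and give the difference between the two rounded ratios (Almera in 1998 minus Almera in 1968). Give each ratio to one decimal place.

Almera in 1968: 20.3 / 65.1 × 100 = 31.2
Almera in 1998: 55.1 / 168.4 × 100 = 32.7

Almera in 1968: 31.2
Almera in 1998: 32.7
Difference: +1.5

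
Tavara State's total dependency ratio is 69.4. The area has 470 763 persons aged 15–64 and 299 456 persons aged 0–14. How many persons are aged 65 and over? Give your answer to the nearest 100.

Total dependency ratio = (youth + elderly) / working-age × 100
69.4 = (299 456 + E) / 470 763 × 100
⇒ 27 300

Aged 65 and over: 27 300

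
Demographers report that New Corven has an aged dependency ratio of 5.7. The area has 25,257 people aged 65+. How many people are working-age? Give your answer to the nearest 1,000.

Working-age: 443,000

Old-age dependency ratio = elderly / working-age × 100
5.7 = 25,257 / W × 100
⇒ 443,000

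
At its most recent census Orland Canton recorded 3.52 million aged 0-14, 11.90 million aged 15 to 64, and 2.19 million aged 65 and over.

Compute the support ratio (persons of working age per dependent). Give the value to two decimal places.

Support ratio = 11.90 / (3.52 + 2.19) = 11.90 / 5.71 = 2.08

Support ratio: 2.08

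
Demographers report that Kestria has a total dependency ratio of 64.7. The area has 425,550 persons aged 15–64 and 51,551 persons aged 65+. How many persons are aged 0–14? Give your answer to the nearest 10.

Total dependency ratio = (youth + elderly) / working-age × 100
64.7 = (Y + 51,551) / 425,550 × 100
⇒ 223,780

Aged 0–14: 223,780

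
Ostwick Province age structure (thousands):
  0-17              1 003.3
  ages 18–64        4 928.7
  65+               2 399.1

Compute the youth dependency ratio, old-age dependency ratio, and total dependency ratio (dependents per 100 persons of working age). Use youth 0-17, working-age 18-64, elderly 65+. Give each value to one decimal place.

Youth dependency ratio = 1 003.3 / 4 928.7 × 100 = 20.4
Old-age dependency ratio = 2 399.1 / 4 928.7 × 100 = 48.7
Total dependency ratio = (1 003.3 + 2 399.1) / 4 928.7 × 100 = 3 402.4 / 4 928.7 × 100 = 69.0

Youth dependency ratio: 20.4
Old-age dependency ratio: 48.7
Total dependency ratio: 69.0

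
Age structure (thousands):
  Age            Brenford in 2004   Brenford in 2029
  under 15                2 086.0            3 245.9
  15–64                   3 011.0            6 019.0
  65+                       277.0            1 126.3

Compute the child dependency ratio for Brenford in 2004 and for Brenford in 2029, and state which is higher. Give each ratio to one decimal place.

Brenford in 2004: 69.3
Brenford in 2029: 53.9
Higher: Brenford in 2004

Brenford in 2004: 2 086.0 / 3 011.0 × 100 = 69.3
Brenford in 2029: 3 245.9 / 6 019.0 × 100 = 53.9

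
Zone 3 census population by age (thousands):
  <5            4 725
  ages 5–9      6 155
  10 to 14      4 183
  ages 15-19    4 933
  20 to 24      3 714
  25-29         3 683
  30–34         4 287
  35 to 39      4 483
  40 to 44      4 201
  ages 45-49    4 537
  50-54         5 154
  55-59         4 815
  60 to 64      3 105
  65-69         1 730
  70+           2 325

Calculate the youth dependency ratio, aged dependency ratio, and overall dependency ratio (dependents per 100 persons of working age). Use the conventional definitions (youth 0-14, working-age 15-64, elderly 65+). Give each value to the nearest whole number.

Youth dependency ratio: 35
Old-age dependency ratio: 9
Total dependency ratio: 45

0–14: 4 725 + 6 155 + 4 183 = 15 063
15–64: 4 933 + 3 714 + 3 683 + 4 287 + 4 483 + 4 201 + 4 537 + 5 154 + 4 815 + 3 105 = 42 912
65+: 1 730 + 2 325 = 4 055
Youth dependency ratio = 15 063 / 42 912 × 100 = 35
Old-age dependency ratio = 4 055 / 42 912 × 100 = 9
Total dependency ratio = (15 063 + 4 055) / 42 912 × 100 = 19 118 / 42 912 × 100 = 45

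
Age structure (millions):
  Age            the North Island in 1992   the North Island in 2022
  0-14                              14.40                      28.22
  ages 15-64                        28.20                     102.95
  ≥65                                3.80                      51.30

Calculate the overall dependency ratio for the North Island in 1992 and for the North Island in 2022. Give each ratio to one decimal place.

the North Island in 1992: (14.40 + 3.80) / 28.20 × 100 = 18.20 / 28.20 × 100 = 64.5
the North Island in 2022: (28.22 + 51.30) / 102.95 × 100 = 79.52 / 102.95 × 100 = 77.2

the North Island in 1992: 64.5
the North Island in 2022: 77.2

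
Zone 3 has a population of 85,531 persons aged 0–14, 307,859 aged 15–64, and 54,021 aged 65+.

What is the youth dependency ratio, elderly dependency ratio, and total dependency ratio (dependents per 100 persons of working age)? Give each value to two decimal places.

Youth dependency ratio: 27.78
Old-age dependency ratio: 17.55
Total dependency ratio: 45.33

Youth dependency ratio = 85,531 / 307,859 × 100 = 27.78
Old-age dependency ratio = 54,021 / 307,859 × 100 = 17.55
Total dependency ratio = (85,531 + 54,021) / 307,859 × 100 = 139,552 / 307,859 × 100 = 45.33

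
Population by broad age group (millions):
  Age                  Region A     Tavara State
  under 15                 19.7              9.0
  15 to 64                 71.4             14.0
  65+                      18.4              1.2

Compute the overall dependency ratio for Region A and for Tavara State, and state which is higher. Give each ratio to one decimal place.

Region A: 53.4
Tavara State: 72.9
Higher: Tavara State

Region A: (19.7 + 18.4) / 71.4 × 100 = 38.1 / 71.4 × 100 = 53.4
Tavara State: (9.0 + 1.2) / 14.0 × 100 = 10.2 / 14.0 × 100 = 72.9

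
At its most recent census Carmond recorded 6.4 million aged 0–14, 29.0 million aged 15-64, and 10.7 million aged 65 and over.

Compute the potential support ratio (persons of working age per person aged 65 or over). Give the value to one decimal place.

Potential support ratio: 2.7

Potential support ratio = 29.0 / 10.7 = 2.7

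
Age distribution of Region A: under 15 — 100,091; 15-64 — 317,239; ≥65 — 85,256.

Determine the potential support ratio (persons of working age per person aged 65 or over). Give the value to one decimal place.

Potential support ratio = 317,239 / 85,256 = 3.7

Potential support ratio: 3.7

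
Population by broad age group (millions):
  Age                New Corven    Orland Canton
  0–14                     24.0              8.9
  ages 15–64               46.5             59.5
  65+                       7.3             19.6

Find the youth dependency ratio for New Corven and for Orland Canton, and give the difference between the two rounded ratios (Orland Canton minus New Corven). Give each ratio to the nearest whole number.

New Corven: 52
Orland Canton: 15
Difference: -37

New Corven: 24.0 / 46.5 × 100 = 52
Orland Canton: 8.9 / 59.5 × 100 = 15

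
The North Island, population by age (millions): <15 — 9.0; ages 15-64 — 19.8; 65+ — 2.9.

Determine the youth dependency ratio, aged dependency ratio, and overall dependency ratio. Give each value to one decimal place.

Youth dependency ratio = 9.0 / 19.8 × 100 = 45.5
Old-age dependency ratio = 2.9 / 19.8 × 100 = 14.6
Total dependency ratio = (9.0 + 2.9) / 19.8 × 100 = 11.9 / 19.8 × 100 = 60.1

Youth dependency ratio: 45.5
Old-age dependency ratio: 14.6
Total dependency ratio: 60.1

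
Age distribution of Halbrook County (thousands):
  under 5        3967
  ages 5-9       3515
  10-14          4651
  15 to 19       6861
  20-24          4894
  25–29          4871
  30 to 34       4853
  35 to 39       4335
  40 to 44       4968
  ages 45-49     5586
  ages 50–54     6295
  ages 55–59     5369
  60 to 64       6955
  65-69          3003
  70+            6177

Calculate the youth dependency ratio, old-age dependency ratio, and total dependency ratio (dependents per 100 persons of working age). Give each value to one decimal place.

0–14: 3967 + 3515 + 4651 = 12133
15–64: 6861 + 4894 + 4871 + 4853 + 4335 + 4968 + 5586 + 6295 + 5369 + 6955 = 54987
65+: 3003 + 6177 = 9180
Youth dependency ratio = 12133 / 54987 × 100 = 22.1
Old-age dependency ratio = 9180 / 54987 × 100 = 16.7
Total dependency ratio = (12133 + 9180) / 54987 × 100 = 21313 / 54987 × 100 = 38.8

Youth dependency ratio: 22.1
Old-age dependency ratio: 16.7
Total dependency ratio: 38.8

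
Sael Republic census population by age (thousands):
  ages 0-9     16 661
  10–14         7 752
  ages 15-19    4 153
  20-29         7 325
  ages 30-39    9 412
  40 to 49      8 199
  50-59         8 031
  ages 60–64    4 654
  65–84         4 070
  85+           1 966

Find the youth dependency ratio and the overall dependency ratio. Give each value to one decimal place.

0–14: 16 661 + 7 752 = 24 413
15–64: 4 153 + 7 325 + 9 412 + 8 199 + 8 031 + 4 654 = 41 774
65+: 4 070 + 1 966 = 6 036
Youth dependency ratio = 24 413 / 41 774 × 100 = 58.4
Total dependency ratio = (24 413 + 6 036) / 41 774 × 100 = 30 449 / 41 774 × 100 = 72.9

Youth dependency ratio: 58.4
Total dependency ratio: 72.9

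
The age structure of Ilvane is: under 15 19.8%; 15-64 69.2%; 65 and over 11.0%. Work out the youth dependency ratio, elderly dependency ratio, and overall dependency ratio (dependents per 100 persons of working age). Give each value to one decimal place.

Youth dependency ratio = 19.8 / 69.2 × 100 = 28.6
Old-age dependency ratio = 11.0 / 69.2 × 100 = 15.9
Total dependency ratio = (19.8 + 11.0) / 69.2 × 100 = 30.8 / 69.2 × 100 = 44.5

Youth dependency ratio: 28.6
Old-age dependency ratio: 15.9
Total dependency ratio: 44.5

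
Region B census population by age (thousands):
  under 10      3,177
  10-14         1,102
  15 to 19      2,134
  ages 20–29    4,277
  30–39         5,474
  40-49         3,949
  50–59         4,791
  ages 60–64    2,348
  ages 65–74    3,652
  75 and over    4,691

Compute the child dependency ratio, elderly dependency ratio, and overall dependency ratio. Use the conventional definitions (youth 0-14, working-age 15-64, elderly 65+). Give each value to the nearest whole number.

Youth dependency ratio: 19
Old-age dependency ratio: 36
Total dependency ratio: 55

0–14: 3,177 + 1,102 = 4,279
15–64: 2,134 + 4,277 + 5,474 + 3,949 + 4,791 + 2,348 = 22,973
65+: 3,652 + 4,691 = 8,343
Youth dependency ratio = 4,279 / 22,973 × 100 = 19
Old-age dependency ratio = 8,343 / 22,973 × 100 = 36
Total dependency ratio = (4,279 + 8,343) / 22,973 × 100 = 12,622 / 22,973 × 100 = 55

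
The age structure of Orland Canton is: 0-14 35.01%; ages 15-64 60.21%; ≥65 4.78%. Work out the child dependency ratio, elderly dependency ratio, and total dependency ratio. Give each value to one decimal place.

Youth dependency ratio: 58.1
Old-age dependency ratio: 7.9
Total dependency ratio: 66.1

Youth dependency ratio = 35.01 / 60.21 × 100 = 58.1
Old-age dependency ratio = 4.78 / 60.21 × 100 = 7.9
Total dependency ratio = (35.01 + 4.78) / 60.21 × 100 = 39.79 / 60.21 × 100 = 66.1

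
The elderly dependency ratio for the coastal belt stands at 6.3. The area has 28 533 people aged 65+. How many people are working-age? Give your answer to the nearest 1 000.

Old-age dependency ratio = elderly / working-age × 100
6.3 = 28 533 / W × 100
⇒ 453 000

Working-age: 453 000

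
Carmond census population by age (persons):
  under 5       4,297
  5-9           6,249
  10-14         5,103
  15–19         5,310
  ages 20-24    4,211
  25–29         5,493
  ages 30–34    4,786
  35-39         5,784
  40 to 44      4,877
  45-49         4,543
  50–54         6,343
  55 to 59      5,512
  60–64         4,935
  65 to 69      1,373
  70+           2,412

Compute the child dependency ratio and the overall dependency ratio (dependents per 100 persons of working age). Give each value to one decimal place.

0–14: 4,297 + 6,249 + 5,103 = 15,649
15–64: 5,310 + 4,211 + 5,493 + 4,786 + 5,784 + 4,877 + 4,543 + 6,343 + 5,512 + 4,935 = 51,794
65+: 1,373 + 2,412 = 3,785
Youth dependency ratio = 15,649 / 51,794 × 100 = 30.2
Total dependency ratio = (15,649 + 3,785) / 51,794 × 100 = 19,434 / 51,794 × 100 = 37.5

Youth dependency ratio: 30.2
Total dependency ratio: 37.5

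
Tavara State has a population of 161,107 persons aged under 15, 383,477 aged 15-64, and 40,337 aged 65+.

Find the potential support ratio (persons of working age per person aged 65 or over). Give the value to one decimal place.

Potential support ratio: 9.5

Potential support ratio = 383,477 / 40,337 = 9.5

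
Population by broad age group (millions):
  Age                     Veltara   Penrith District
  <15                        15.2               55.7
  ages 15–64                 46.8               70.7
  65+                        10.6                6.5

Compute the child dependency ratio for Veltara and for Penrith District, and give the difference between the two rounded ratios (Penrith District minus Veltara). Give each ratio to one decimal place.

Veltara: 15.2 / 46.8 × 100 = 32.5
Penrith District: 55.7 / 70.7 × 100 = 78.8

Veltara: 32.5
Penrith District: 78.8
Difference: +46.3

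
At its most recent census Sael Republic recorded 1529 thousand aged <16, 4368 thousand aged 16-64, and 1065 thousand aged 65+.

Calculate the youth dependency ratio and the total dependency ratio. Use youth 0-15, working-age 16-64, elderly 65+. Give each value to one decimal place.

Youth dependency ratio: 35.0
Total dependency ratio: 59.4

Youth dependency ratio = 1529 / 4368 × 100 = 35.0
Total dependency ratio = (1529 + 1065) / 4368 × 100 = 2594 / 4368 × 100 = 59.4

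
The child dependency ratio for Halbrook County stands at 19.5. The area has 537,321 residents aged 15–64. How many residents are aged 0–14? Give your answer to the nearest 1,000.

Aged 0–14: 105,000

Youth dependency ratio = youth / working-age × 100
19.5 = Y / 537,321 × 100
⇒ 105,000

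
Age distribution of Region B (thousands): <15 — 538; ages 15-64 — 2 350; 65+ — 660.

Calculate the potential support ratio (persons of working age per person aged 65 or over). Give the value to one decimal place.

Potential support ratio: 3.6

Potential support ratio = 2 350 / 660 = 3.6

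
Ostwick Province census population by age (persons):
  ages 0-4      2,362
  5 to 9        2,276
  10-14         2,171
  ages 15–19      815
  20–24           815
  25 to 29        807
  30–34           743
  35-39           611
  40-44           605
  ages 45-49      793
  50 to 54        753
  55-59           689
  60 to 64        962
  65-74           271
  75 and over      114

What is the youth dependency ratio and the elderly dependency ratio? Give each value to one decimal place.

0–14: 2,362 + 2,276 + 2,171 = 6,809
15–64: 815 + 815 + 807 + 743 + 611 + 605 + 793 + 753 + 689 + 962 = 7,593
65+: 271 + 114 = 385
Youth dependency ratio = 6,809 / 7,593 × 100 = 89.7
Old-age dependency ratio = 385 / 7,593 × 100 = 5.1

Youth dependency ratio: 89.7
Old-age dependency ratio: 5.1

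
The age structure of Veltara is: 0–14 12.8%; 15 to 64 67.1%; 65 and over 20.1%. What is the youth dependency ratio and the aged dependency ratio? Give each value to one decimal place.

Youth dependency ratio = 12.8 / 67.1 × 100 = 19.1
Old-age dependency ratio = 20.1 / 67.1 × 100 = 30.0

Youth dependency ratio: 19.1
Old-age dependency ratio: 30.0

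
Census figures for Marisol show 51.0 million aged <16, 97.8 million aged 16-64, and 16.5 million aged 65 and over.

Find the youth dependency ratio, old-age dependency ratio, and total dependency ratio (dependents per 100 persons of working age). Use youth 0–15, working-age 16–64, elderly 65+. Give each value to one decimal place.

Youth dependency ratio: 52.1
Old-age dependency ratio: 16.9
Total dependency ratio: 69.0

Youth dependency ratio = 51.0 / 97.8 × 100 = 52.1
Old-age dependency ratio = 16.5 / 97.8 × 100 = 16.9
Total dependency ratio = (51.0 + 16.5) / 97.8 × 100 = 67.5 / 97.8 × 100 = 69.0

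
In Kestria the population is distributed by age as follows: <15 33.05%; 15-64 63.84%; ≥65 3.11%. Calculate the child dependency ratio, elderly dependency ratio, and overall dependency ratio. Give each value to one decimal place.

Youth dependency ratio: 51.8
Old-age dependency ratio: 4.9
Total dependency ratio: 56.6

Youth dependency ratio = 33.05 / 63.84 × 100 = 51.8
Old-age dependency ratio = 3.11 / 63.84 × 100 = 4.9
Total dependency ratio = (33.05 + 3.11) / 63.84 × 100 = 36.16 / 63.84 × 100 = 56.6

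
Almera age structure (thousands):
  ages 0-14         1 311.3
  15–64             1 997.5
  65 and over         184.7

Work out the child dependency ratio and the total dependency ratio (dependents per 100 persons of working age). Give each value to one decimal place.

Youth dependency ratio: 65.6
Total dependency ratio: 74.9

Youth dependency ratio = 1 311.3 / 1 997.5 × 100 = 65.6
Total dependency ratio = (1 311.3 + 184.7) / 1 997.5 × 100 = 1 496.0 / 1 997.5 × 100 = 74.9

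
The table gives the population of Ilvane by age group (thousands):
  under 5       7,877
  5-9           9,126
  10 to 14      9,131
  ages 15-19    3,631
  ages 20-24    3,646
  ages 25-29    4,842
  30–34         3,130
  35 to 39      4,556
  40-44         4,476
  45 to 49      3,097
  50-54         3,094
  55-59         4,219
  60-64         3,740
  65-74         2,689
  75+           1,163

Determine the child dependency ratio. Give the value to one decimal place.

Youth dependency ratio: 68.0

0–14: 7,877 + 9,126 + 9,131 = 26,134
15–64: 3,631 + 3,646 + 4,842 + 3,130 + 4,556 + 4,476 + 3,097 + 3,094 + 4,219 + 3,740 = 38,431
65+: 2,689 + 1,163 = 3,852
Youth dependency ratio = 26,134 / 38,431 × 100 = 68.0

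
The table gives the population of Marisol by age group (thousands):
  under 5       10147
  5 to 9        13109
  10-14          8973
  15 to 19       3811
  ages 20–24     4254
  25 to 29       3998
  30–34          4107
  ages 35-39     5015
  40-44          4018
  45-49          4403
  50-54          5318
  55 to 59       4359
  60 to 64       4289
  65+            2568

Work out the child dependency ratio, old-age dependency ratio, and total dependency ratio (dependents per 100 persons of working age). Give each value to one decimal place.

Youth dependency ratio: 74.0
Old-age dependency ratio: 5.9
Total dependency ratio: 79.9

0–14: 10147 + 13109 + 8973 = 32229
15–64: 3811 + 4254 + 3998 + 4107 + 5015 + 4018 + 4403 + 5318 + 4359 + 4289 = 43572
65+: 2568
Youth dependency ratio = 32229 / 43572 × 100 = 74.0
Old-age dependency ratio = 2568 / 43572 × 100 = 5.9
Total dependency ratio = (32229 + 2568) / 43572 × 100 = 34797 / 43572 × 100 = 79.9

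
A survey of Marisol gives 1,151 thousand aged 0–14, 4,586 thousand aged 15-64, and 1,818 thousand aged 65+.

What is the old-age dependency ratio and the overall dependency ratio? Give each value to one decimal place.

Old-age dependency ratio: 39.6
Total dependency ratio: 64.7

Old-age dependency ratio = 1,818 / 4,586 × 100 = 39.6
Total dependency ratio = (1,151 + 1,818) / 4,586 × 100 = 2,969 / 4,586 × 100 = 64.7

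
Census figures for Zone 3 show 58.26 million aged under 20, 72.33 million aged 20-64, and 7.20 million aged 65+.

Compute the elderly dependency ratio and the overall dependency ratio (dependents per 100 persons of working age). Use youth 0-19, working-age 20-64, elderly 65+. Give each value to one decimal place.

Old-age dependency ratio: 10.0
Total dependency ratio: 90.5

Old-age dependency ratio = 7.20 / 72.33 × 100 = 10.0
Total dependency ratio = (58.26 + 7.20) / 72.33 × 100 = 65.46 / 72.33 × 100 = 90.5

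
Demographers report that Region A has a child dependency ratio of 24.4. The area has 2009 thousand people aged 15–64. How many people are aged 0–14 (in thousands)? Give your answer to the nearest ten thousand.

Aged 0–14: 490

Youth dependency ratio = youth / working-age × 100
24.4 = Y / 2009 × 100
⇒ 490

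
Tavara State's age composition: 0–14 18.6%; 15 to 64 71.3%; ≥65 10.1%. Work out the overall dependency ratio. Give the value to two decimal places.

Total dependency ratio: 40.25

Total dependency ratio = (18.6 + 10.1) / 71.3 × 100 = 28.7 / 71.3 × 100 = 40.25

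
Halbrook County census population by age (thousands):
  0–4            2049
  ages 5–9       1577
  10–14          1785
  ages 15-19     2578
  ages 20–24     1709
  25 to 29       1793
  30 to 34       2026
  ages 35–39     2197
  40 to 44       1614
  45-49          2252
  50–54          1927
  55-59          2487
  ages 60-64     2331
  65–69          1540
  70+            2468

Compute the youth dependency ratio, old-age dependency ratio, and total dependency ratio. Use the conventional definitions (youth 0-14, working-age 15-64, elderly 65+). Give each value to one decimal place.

0–14: 2049 + 1577 + 1785 = 5411
15–64: 2578 + 1709 + 1793 + 2026 + 2197 + 1614 + 2252 + 1927 + 2487 + 2331 = 20914
65+: 1540 + 2468 = 4008
Youth dependency ratio = 5411 / 20914 × 100 = 25.9
Old-age dependency ratio = 4008 / 20914 × 100 = 19.2
Total dependency ratio = (5411 + 4008) / 20914 × 100 = 9419 / 20914 × 100 = 45.0

Youth dependency ratio: 25.9
Old-age dependency ratio: 19.2
Total dependency ratio: 45.0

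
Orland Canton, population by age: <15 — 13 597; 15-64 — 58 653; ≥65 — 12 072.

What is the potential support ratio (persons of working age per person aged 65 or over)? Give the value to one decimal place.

Potential support ratio = 58 653 / 12 072 = 4.9

Potential support ratio: 4.9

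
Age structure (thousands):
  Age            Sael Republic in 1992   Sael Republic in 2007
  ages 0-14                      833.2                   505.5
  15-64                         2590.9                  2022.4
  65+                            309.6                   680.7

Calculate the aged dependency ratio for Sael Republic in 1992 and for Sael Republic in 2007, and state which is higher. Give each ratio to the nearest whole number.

Sael Republic in 1992: 12
Sael Republic in 2007: 34
Higher: Sael Republic in 2007

Sael Republic in 1992: 309.6 / 2590.9 × 100 = 12
Sael Republic in 2007: 680.7 / 2022.4 × 100 = 34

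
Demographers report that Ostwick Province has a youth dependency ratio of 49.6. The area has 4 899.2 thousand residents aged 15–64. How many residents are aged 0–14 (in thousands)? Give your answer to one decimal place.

Aged 0–14: 2 430.0

Youth dependency ratio = youth / working-age × 100
49.6 = Y / 4 899.2 × 100
⇒ 2 430.0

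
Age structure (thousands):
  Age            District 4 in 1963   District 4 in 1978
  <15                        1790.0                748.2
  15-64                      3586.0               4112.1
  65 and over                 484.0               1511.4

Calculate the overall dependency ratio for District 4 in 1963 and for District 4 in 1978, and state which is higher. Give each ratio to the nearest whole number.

District 4 in 1963: (1790.0 + 484.0) / 3586.0 × 100 = 2274.0 / 3586.0 × 100 = 63
District 4 in 1978: (748.2 + 1511.4) / 4112.1 × 100 = 2259.6 / 4112.1 × 100 = 55

District 4 in 1963: 63
District 4 in 1978: 55
Higher: District 4 in 1963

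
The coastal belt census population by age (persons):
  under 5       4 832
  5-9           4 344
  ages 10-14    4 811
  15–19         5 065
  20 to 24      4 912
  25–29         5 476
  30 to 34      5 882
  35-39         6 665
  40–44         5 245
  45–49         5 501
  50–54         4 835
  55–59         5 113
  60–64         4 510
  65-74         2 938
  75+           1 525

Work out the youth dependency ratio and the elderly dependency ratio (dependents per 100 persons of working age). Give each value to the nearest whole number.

0–14: 4 832 + 4 344 + 4 811 = 13 987
15–64: 5 065 + 4 912 + 5 476 + 5 882 + 6 665 + 5 245 + 5 501 + 4 835 + 5 113 + 4 510 = 53 204
65+: 2 938 + 1 525 = 4 463
Youth dependency ratio = 13 987 / 53 204 × 100 = 26
Old-age dependency ratio = 4 463 / 53 204 × 100 = 8

Youth dependency ratio: 26
Old-age dependency ratio: 8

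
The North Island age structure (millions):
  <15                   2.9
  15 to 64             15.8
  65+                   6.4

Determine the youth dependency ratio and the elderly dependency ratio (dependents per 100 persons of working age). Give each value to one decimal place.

Youth dependency ratio: 18.4
Old-age dependency ratio: 40.5

Youth dependency ratio = 2.9 / 15.8 × 100 = 18.4
Old-age dependency ratio = 6.4 / 15.8 × 100 = 40.5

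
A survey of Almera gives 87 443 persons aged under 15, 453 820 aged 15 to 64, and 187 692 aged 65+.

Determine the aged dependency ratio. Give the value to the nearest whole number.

Old-age dependency ratio: 41

Old-age dependency ratio = 187 692 / 453 820 × 100 = 41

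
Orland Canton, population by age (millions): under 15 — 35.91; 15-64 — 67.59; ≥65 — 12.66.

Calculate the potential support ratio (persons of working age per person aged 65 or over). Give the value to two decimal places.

Potential support ratio = 67.59 / 12.66 = 5.34

Potential support ratio: 5.34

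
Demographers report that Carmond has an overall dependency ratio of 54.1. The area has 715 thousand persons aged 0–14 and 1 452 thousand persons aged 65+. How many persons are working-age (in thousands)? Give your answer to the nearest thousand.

Total dependency ratio = (youth + elderly) / working-age × 100
54.1 = (715 + 1 452) / W × 100
⇒ 4 006

Working-age: 4 006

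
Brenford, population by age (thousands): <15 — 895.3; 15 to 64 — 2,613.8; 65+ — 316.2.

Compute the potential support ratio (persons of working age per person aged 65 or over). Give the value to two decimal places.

Potential support ratio: 8.27

Potential support ratio = 2,613.8 / 316.2 = 8.27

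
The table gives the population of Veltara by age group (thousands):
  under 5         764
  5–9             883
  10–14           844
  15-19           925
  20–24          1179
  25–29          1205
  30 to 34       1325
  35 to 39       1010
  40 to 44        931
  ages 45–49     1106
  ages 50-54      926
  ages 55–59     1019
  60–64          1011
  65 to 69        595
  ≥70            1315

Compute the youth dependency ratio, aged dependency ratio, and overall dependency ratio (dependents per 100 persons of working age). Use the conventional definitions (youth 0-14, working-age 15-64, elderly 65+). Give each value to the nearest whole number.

Youth dependency ratio: 23
Old-age dependency ratio: 18
Total dependency ratio: 41

0–14: 764 + 883 + 844 = 2491
15–64: 925 + 1179 + 1205 + 1325 + 1010 + 931 + 1106 + 926 + 1019 + 1011 = 10637
65+: 595 + 1315 = 1910
Youth dependency ratio = 2491 / 10637 × 100 = 23
Old-age dependency ratio = 1910 / 10637 × 100 = 18
Total dependency ratio = (2491 + 1910) / 10637 × 100 = 4401 / 10637 × 100 = 41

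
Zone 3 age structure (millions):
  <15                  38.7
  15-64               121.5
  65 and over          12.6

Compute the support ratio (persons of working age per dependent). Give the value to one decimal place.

Support ratio = 121.5 / (38.7 + 12.6) = 121.5 / 51.3 = 2.4

Support ratio: 2.4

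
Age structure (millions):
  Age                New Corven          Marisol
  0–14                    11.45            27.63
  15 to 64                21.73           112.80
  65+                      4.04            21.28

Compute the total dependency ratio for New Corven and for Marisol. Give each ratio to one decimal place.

New Corven: 71.3
Marisol: 43.4

New Corven: (11.45 + 4.04) / 21.73 × 100 = 15.49 / 21.73 × 100 = 71.3
Marisol: (27.63 + 21.28) / 112.80 × 100 = 48.91 / 112.80 × 100 = 43.4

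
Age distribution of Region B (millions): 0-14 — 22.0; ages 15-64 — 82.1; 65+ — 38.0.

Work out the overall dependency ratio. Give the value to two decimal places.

Total dependency ratio: 73.08

Total dependency ratio = (22.0 + 38.0) / 82.1 × 100 = 60.0 / 82.1 × 100 = 73.08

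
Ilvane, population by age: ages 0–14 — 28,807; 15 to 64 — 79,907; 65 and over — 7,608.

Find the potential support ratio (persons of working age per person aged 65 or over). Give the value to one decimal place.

Potential support ratio = 79,907 / 7,608 = 10.5

Potential support ratio: 10.5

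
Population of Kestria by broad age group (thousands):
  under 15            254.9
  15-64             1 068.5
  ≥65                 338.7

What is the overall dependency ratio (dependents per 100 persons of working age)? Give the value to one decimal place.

Total dependency ratio: 55.6

Total dependency ratio = (254.9 + 338.7) / 1 068.5 × 100 = 593.6 / 1 068.5 × 100 = 55.6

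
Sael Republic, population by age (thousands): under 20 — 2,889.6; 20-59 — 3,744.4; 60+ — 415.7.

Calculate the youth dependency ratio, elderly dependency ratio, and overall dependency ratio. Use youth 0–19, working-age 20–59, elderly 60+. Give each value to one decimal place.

Youth dependency ratio: 77.2
Old-age dependency ratio: 11.1
Total dependency ratio: 88.3

Youth dependency ratio = 2,889.6 / 3,744.4 × 100 = 77.2
Old-age dependency ratio = 415.7 / 3,744.4 × 100 = 11.1
Total dependency ratio = (2,889.6 + 415.7) / 3,744.4 × 100 = 3,305.3 / 3,744.4 × 100 = 88.3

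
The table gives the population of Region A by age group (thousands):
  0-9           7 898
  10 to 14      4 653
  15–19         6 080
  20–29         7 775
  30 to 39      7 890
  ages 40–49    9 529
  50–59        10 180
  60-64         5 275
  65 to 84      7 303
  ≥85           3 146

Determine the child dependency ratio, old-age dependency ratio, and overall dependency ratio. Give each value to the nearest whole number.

0–14: 7 898 + 4 653 = 12 551
15–64: 6 080 + 7 775 + 7 890 + 9 529 + 10 180 + 5 275 = 46 729
65+: 7 303 + 3 146 = 10 449
Youth dependency ratio = 12 551 / 46 729 × 100 = 27
Old-age dependency ratio = 10 449 / 46 729 × 100 = 22
Total dependency ratio = (12 551 + 10 449) / 46 729 × 100 = 23 000 / 46 729 × 100 = 49

Youth dependency ratio: 27
Old-age dependency ratio: 22
Total dependency ratio: 49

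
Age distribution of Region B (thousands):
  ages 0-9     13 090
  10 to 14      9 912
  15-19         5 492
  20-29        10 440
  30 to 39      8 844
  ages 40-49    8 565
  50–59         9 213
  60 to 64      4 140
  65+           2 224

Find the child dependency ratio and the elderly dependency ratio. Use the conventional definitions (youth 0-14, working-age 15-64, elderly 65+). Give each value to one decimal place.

0–14: 13 090 + 9 912 = 23 002
15–64: 5 492 + 10 440 + 8 844 + 8 565 + 9 213 + 4 140 = 46 694
65+: 2 224
Youth dependency ratio = 23 002 / 46 694 × 100 = 49.3
Old-age dependency ratio = 2 224 / 46 694 × 100 = 4.8

Youth dependency ratio: 49.3
Old-age dependency ratio: 4.8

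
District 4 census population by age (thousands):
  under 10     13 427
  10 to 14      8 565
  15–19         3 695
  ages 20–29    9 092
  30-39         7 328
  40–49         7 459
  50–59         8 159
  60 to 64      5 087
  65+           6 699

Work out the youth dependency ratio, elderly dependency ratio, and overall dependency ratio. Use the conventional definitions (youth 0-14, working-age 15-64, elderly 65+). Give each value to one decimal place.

Youth dependency ratio: 53.9
Old-age dependency ratio: 16.4
Total dependency ratio: 70.3

0–14: 13 427 + 8 565 = 21 992
15–64: 3 695 + 9 092 + 7 328 + 7 459 + 8 159 + 5 087 = 40 820
65+: 6 699
Youth dependency ratio = 21 992 / 40 820 × 100 = 53.9
Old-age dependency ratio = 6 699 / 40 820 × 100 = 16.4
Total dependency ratio = (21 992 + 6 699) / 40 820 × 100 = 28 691 / 40 820 × 100 = 70.3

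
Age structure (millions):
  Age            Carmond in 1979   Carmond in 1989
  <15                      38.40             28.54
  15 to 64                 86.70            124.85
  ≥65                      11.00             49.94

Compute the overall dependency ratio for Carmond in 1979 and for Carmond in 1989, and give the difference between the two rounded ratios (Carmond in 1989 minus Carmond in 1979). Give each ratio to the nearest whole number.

Carmond in 1979: (38.40 + 11.00) / 86.70 × 100 = 49.40 / 86.70 × 100 = 57
Carmond in 1989: (28.54 + 49.94) / 124.85 × 100 = 78.48 / 124.85 × 100 = 63

Carmond in 1979: 57
Carmond in 1989: 63
Difference: +6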